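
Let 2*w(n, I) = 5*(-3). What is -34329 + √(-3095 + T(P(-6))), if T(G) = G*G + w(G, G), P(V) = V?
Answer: -34329 + I*√12266/2 ≈ -34329.0 + 55.376*I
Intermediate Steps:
w(n, I) = -15/2 (w(n, I) = (5*(-3))/2 = (½)*(-15) = -15/2)
T(G) = -15/2 + G² (T(G) = G*G - 15/2 = G² - 15/2 = -15/2 + G²)
-34329 + √(-3095 + T(P(-6))) = -34329 + √(-3095 + (-15/2 + (-6)²)) = -34329 + √(-3095 + (-15/2 + 36)) = -34329 + √(-3095 + 57/2) = -34329 + √(-6133/2) = -34329 + I*√12266/2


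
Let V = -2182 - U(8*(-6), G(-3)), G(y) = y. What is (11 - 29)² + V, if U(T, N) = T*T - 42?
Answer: -4120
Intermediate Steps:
U(T, N) = -42 + T² (U(T, N) = T² - 42 = -42 + T²)
V = -4444 (V = -2182 - (-42 + (8*(-6))²) = -2182 - (-42 + (-48)²) = -2182 - (-42 + 2304) = -2182 - 1*2262 = -2182 - 2262 = -4444)
(11 - 29)² + V = (11 - 29)² - 4444 = (-18)² - 4444 = 324 - 4444 = -4120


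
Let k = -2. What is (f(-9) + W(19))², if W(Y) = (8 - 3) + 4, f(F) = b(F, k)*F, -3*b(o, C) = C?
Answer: 9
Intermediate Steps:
b(o, C) = -C/3
f(F) = 2*F/3 (f(F) = (-⅓*(-2))*F = 2*F/3)
W(Y) = 9 (W(Y) = 5 + 4 = 9)
(f(-9) + W(19))² = ((⅔)*(-9) + 9)² = (-6 + 9)² = 3² = 9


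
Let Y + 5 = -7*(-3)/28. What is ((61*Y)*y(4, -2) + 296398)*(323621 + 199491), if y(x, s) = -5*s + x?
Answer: 153150715572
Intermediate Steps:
y(x, s) = x - 5*s
Y = -17/4 (Y = -5 - 7*(-3)/28 = -5 + 21*(1/28) = -5 + 3/4 = -17/4 ≈ -4.2500)
((61*Y)*y(4, -2) + 296398)*(323621 + 199491) = ((61*(-17/4))*(4 - 5*(-2)) + 296398)*(323621 + 199491) = (-1037*(4 + 10)/4 + 296398)*523112 = (-1037/4*14 + 296398)*523112 = (-7259/2 + 296398)*523112 = (585537/2)*523112 = 153150715572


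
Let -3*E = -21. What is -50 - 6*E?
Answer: -92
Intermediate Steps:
E = 7 (E = -1/3*(-21) = 7)
-50 - 6*E = -50 - 6*7 = -50 - 42 = -92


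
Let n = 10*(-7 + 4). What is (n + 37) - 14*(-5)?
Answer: 77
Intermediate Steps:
n = -30 (n = 10*(-3) = -30)
(n + 37) - 14*(-5) = (-30 + 37) - 14*(-5) = 7 + 70 = 77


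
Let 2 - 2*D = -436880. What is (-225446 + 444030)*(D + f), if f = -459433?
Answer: -52676995328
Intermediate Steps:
D = 218441 (D = 1 - 1/2*(-436880) = 1 + 218440 = 218441)
(-225446 + 444030)*(D + f) = (-225446 + 444030)*(218441 - 459433) = 218584*(-240992) = -52676995328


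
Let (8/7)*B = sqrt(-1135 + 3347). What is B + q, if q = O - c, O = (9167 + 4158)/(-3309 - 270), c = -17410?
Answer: 62297065/3579 + 7*sqrt(553)/4 ≈ 17447.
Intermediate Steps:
O = -13325/3579 (O = 13325/(-3579) = 13325*(-1/3579) = -13325/3579 ≈ -3.7231)
B = 7*sqrt(553)/4 (B = 7*sqrt(-1135 + 3347)/8 = 7*sqrt(2212)/8 = 7*(2*sqrt(553))/8 = 7*sqrt(553)/4 ≈ 41.153)
q = 62297065/3579 (q = -13325/3579 - 1*(-17410) = -13325/3579 + 17410 = 62297065/3579 ≈ 17406.)
B + q = 7*sqrt(553)/4 + 62297065/3579 = 62297065/3579 + 7*sqrt(553)/4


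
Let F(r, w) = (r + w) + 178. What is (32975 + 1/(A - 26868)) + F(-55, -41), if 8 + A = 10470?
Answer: 542333141/16406 ≈ 33057.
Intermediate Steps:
A = 10462 (A = -8 + 10470 = 10462)
F(r, w) = 178 + r + w
(32975 + 1/(A - 26868)) + F(-55, -41) = (32975 + 1/(10462 - 26868)) + (178 - 55 - 41) = (32975 + 1/(-16406)) + 82 = (32975 - 1/16406) + 82 = 540987849/16406 + 82 = 542333141/16406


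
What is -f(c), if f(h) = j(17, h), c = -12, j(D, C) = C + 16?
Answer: -4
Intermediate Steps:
j(D, C) = 16 + C
f(h) = 16 + h
-f(c) = -(16 - 12) = -1*4 = -4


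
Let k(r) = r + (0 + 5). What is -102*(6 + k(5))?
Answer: -1632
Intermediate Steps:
k(r) = 5 + r (k(r) = r + 5 = 5 + r)
-102*(6 + k(5)) = -102*(6 + (5 + 5)) = -102*(6 + 10) = -102*16 = -1632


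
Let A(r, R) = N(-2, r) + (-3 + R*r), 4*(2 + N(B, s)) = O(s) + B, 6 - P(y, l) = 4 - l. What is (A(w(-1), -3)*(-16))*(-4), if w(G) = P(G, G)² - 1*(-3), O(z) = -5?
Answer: -1200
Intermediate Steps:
P(y, l) = 2 + l (P(y, l) = 6 - (4 - l) = 6 + (-4 + l) = 2 + l)
N(B, s) = -13/4 + B/4 (N(B, s) = -2 + (-5 + B)/4 = -2 + (-5/4 + B/4) = -13/4 + B/4)
w(G) = 3 + (2 + G)² (w(G) = (2 + G)² - 1*(-3) = (2 + G)² + 3 = 3 + (2 + G)²)
A(r, R) = -27/4 + R*r (A(r, R) = (-13/4 + (¼)*(-2)) + (-3 + R*r) = (-13/4 - ½) + (-3 + R*r) = -15/4 + (-3 + R*r) = -27/4 + R*r)
(A(w(-1), -3)*(-16))*(-4) = ((-27/4 - 3*(3 + (2 - 1)²))*(-16))*(-4) = ((-27/4 - 3*(3 + 1²))*(-16))*(-4) = ((-27/4 - 3*(3 + 1))*(-16))*(-4) = ((-27/4 - 3*4)*(-16))*(-4) = ((-27/4 - 12)*(-16))*(-4) = -75/4*(-16)*(-4) = 300*(-4) = -1200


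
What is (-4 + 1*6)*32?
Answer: 64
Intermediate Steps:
(-4 + 1*6)*32 = (-4 + 6)*32 = 2*32 = 64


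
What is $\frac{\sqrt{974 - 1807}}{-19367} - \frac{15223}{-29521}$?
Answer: $\frac{15223}{29521} - \frac{7 i \sqrt{17}}{19367} \approx 0.51567 - 0.0014903 i$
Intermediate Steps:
$\frac{\sqrt{974 - 1807}}{-19367} - \frac{15223}{-29521} = \sqrt{-833} \left(- \frac{1}{19367}\right) - - \frac{15223}{29521} = 7 i \sqrt{17} \left(- \frac{1}{19367}\right) + \frac{15223}{29521} = - \frac{7 i \sqrt{17}}{19367} + \frac{15223}{29521} = \frac{15223}{29521} - \frac{7 i \sqrt{17}}{19367}$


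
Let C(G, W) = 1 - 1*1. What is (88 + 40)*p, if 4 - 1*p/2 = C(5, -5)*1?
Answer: 1024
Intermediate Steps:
C(G, W) = 0 (C(G, W) = 1 - 1 = 0)
p = 8 (p = 8 - 0 = 8 - 2*0 = 8 + 0 = 8)
(88 + 40)*p = (88 + 40)*8 = 128*8 = 1024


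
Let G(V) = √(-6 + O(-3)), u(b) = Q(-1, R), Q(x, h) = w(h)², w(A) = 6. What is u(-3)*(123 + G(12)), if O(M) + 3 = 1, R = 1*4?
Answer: 4428 + 72*I*√2 ≈ 4428.0 + 101.82*I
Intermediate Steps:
R = 4
O(M) = -2 (O(M) = -3 + 1 = -2)
Q(x, h) = 36 (Q(x, h) = 6² = 36)
u(b) = 36
G(V) = 2*I*√2 (G(V) = √(-6 - 2) = √(-8) = 2*I*√2)
u(-3)*(123 + G(12)) = 36*(123 + 2*I*√2) = 4428 + 72*I*√2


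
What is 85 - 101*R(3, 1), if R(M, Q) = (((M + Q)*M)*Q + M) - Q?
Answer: -1329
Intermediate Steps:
R(M, Q) = M - Q + M*Q*(M + Q) (R(M, Q) = ((M*(M + Q))*Q + M) - Q = (M*Q*(M + Q) + M) - Q = (M + M*Q*(M + Q)) - Q = M - Q + M*Q*(M + Q))
85 - 101*R(3, 1) = 85 - 101*(3 - 1*1 + 3*1² + 1*3²) = 85 - 101*(3 - 1 + 3*1 + 1*9) = 85 - 101*(3 - 1 + 3 + 9) = 85 - 101*14 = 85 - 1414 = -1329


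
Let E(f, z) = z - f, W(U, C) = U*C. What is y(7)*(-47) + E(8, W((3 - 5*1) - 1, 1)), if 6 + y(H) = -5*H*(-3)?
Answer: -4664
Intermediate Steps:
W(U, C) = C*U
y(H) = -6 + 15*H (y(H) = -6 - 5*H*(-3) = -6 + 15*H)
y(7)*(-47) + E(8, W((3 - 5*1) - 1, 1)) = (-6 + 15*7)*(-47) + (1*((3 - 5*1) - 1) - 1*8) = (-6 + 105)*(-47) + (1*((3 - 5) - 1) - 8) = 99*(-47) + (1*(-2 - 1) - 8) = -4653 + (1*(-3) - 8) = -4653 + (-3 - 8) = -4653 - 11 = -4664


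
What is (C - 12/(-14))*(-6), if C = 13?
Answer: -582/7 ≈ -83.143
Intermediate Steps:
(C - 12/(-14))*(-6) = (13 - 12/(-14))*(-6) = (13 - 12*(-1/14))*(-6) = (13 + 6/7)*(-6) = (97/7)*(-6) = -582/7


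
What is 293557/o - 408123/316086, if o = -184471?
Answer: -56025371945/19436233502 ≈ -2.8825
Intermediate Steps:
293557/o - 408123/316086 = 293557/(-184471) - 408123/316086 = 293557*(-1/184471) - 408123*1/316086 = -293557/184471 - 136041/105362 = -56025371945/19436233502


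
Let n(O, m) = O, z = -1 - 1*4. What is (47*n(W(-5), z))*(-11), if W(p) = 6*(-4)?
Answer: 12408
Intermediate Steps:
z = -5 (z = -1 - 4 = -5)
W(p) = -24
(47*n(W(-5), z))*(-11) = (47*(-24))*(-11) = -1128*(-11) = 12408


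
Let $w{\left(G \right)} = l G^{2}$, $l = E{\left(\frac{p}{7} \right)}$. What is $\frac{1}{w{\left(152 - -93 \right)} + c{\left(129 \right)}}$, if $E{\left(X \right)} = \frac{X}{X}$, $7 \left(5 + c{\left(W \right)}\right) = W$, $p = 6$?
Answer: $\frac{7}{420269} \approx 1.6656 \cdot 10^{-5}$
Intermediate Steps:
$c{\left(W \right)} = -5 + \frac{W}{7}$
$E{\left(X \right)} = 1$
$l = 1$
$w{\left(G \right)} = G^{2}$ ($w{\left(G \right)} = 1 G^{2} = G^{2}$)
$\frac{1}{w{\left(152 - -93 \right)} + c{\left(129 \right)}} = \frac{1}{\left(152 - -93\right)^{2} + \left(-5 + \frac{1}{7} \cdot 129\right)} = \frac{1}{\left(152 + 93\right)^{2} + \left(-5 + \frac{129}{7}\right)} = \frac{1}{245^{2} + \frac{94}{7}} = \frac{1}{60025 + \frac{94}{7}} = \frac{1}{\frac{420269}{7}} = \frac{7}{420269}$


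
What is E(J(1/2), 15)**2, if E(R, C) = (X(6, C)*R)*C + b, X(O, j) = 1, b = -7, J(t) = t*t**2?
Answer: 1681/64 ≈ 26.266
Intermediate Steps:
J(t) = t**3
E(R, C) = -7 + C*R (E(R, C) = (1*R)*C - 7 = R*C - 7 = C*R - 7 = -7 + C*R)
E(J(1/2), 15)**2 = (-7 + 15*(1/2)**3)**2 = (-7 + 15*(1/8))**2 = (-7 + 15/8)**2 = (-41/8)**2 = 1681/64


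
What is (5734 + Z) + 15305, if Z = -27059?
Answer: -6020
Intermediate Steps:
(5734 + Z) + 15305 = (5734 - 27059) + 15305 = -21325 + 15305 = -6020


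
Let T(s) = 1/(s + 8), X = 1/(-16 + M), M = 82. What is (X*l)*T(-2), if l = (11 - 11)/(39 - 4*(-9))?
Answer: 0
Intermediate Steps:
X = 1/66 (X = 1/(-16 + 82) = 1/66 ≈ 0.015152)
T(s) = 1/(8 + s)
l = 0 (l = 0/(39 + 36) = 0/75 = 0*(1/75) = 0)
(X*l)*T(-2) = ((1/66)*0)/(8 - 2) = 0/6 = 0*(⅙) = 0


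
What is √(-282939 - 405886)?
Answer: 5*I*√27553 ≈ 829.96*I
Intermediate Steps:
√(-282939 - 405886) = √(-688825) = 5*I*√27553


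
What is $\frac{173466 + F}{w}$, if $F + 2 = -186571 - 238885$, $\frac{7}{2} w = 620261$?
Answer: $- \frac{881972}{620261} \approx -1.4219$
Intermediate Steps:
$w = \frac{1240522}{7}$ ($w = \frac{2}{7} \cdot 620261 = \frac{1240522}{7} \approx 1.7722 \cdot 10^{5}$)
$F = -425458$ ($F = -2 - 425456 = -425458$)
$\frac{173466 + F}{w} = \frac{173466 - 425458}{\frac{1240522}{7}} = \left(-251992\right) \frac{7}{1240522} = - \frac{881972}{620261}$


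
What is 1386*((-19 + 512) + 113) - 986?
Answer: 838930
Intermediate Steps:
1386*((-19 + 512) + 113) - 986 = 1386*(493 + 113) - 986 = 1386*606 - 986 = 839916 - 986 = 838930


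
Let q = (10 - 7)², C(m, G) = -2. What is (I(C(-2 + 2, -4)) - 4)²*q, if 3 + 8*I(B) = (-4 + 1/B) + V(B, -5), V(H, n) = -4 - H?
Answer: 62001/256 ≈ 242.19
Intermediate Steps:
q = 9 (q = 3² = 9)
I(B) = -11/8 - B/8 + 1/(8*B) (I(B) = -3/8 + ((-4 + 1/B) + (-4 - B))/8 = -3/8 + (-8 + 1/B - B)/8 = -3/8 + (-1 - B/8 + 1/(8*B)) = -11/8 - B/8 + 1/(8*B))
(I(C(-2 + 2, -4)) - 4)²*q = ((⅛)*(1 - 1*(-2)*(11 - 2))/(-2) - 4)²*9 = ((⅛)*(-½)*(1 - 1*(-2)*9) - 4)²*9 = ((⅛)*(-½)*(1 + 18) - 4)²*9 = ((⅛)*(-½)*19 - 4)²*9 = (-19/16 - 4)²*9 = (-83/16)²*9 = (6889/256)*9 = 62001/256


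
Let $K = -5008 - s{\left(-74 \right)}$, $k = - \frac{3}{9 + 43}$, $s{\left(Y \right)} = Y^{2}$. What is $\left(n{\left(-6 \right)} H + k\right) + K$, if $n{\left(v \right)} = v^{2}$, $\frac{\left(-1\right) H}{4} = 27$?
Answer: $- \frac{747347}{52} \approx -14372.0$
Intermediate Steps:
$H = -108$ ($H = \left(-4\right) 27 = -108$)
$k = - \frac{3}{52} \approx -0.057692$
$K = -10484$ ($K = -5008 - \left(-74\right)^{2} = -5008 - 5476 = -10484$)
$\left(n{\left(-6 \right)} H + k\right) + K = \left(\left(-6\right)^{2} \left(-108\right) - \frac{3}{52}\right) - 10484 = \left(36 \left(-108\right) - \frac{3}{52}\right) - 10484 = \left(-3888 - \frac{3}{52}\right) - 10484 = - \frac{202179}{52} - 10484 = - \frac{747347}{52}$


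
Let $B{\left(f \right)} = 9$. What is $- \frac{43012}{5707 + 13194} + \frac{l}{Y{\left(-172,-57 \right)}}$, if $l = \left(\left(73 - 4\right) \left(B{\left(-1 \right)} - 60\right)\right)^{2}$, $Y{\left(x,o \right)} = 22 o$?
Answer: $- \frac{78037281103}{7900618} \approx -9877.4$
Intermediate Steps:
$l = 12383361$ ($l = \left(\left(73 - 4\right) \left(9 - 60\right)\right)^{2} = \left(69 \left(-51\right)\right)^{2} = \left(-3519\right)^{2} = 12383361$)
$- \frac{43012}{5707 + 13194} + \frac{l}{Y{\left(-172,-57 \right)}} = - \frac{43012}{5707 + 13194} + \frac{12383361}{22 \left(-57\right)} = - \frac{43012}{18901} + \frac{12383361}{-1254} = \left(-43012\right) \frac{1}{18901} + 12383361 \left(- \frac{1}{1254}\right) = - \frac{43012}{18901} - \frac{4127787}{418} = - \frac{78037281103}{7900618}$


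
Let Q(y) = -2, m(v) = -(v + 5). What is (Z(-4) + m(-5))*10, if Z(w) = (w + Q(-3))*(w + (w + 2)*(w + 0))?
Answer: -240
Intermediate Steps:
m(v) = -5 - v (m(v) = -(5 + v) = -5 - v)
Z(w) = (-2 + w)*(w + w*(2 + w)) (Z(w) = (w - 2)*(w + (w + 2)*(w + 0)) = (-2 + w)*(w + (2 + w)*w) = (-2 + w)*(w + w*(2 + w)))
(Z(-4) + m(-5))*10 = (-4*(-6 - 4 + (-4)**2) + (-5 - 1*(-5)))*10 = (-4*(-6 - 4 + 16) + (-5 + 5))*10 = (-4*6 + 0)*10 = (-24 + 0)*10 = -24*10 = -240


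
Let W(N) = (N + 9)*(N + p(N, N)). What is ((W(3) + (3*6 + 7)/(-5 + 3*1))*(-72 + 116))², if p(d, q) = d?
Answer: 6853924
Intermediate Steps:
W(N) = 2*N*(9 + N) (W(N) = (N + 9)*(N + N) = (9 + N)*(2*N) = 2*N*(9 + N))
((W(3) + (3*6 + 7)/(-5 + 3*1))*(-72 + 116))² = ((2*3*(9 + 3) + (3*6 + 7)/(-5 + 3*1))*(-72 + 116))² = ((2*3*12 + (18 + 7)/(-5 + 3))*44)² = ((72 + 25/(-2))*44)² = ((72 + 25*(-½))*44)² = ((72 - 25/2)*44)² = ((119/2)*44)² = 2618² = 6853924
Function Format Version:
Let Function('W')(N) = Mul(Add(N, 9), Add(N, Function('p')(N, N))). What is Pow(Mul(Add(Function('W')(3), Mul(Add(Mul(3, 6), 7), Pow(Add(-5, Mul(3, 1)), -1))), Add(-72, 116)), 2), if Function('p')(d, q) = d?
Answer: 6853924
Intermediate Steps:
Function('W')(N) = Mul(2, N, Add(9, N)) (Function('W')(N) = Mul(Add(N, 9), Add(N, N)) = Mul(Add(9, N), Mul(2, N)) = Mul(2, N, Add(9, N)))
Pow(Mul(Add(Function('W')(3), Mul(Add(Mul(3, 6), 7), Pow(Add(-5, Mul(3, 1)), -1))), Add(-72, 116)), 2) = Pow(Mul(Add(Mul(2, 3, Add(9, 3)), Mul(Add(Mul(3, 6), 7), Pow(Add(-5, Mul(3, 1)), -1))), Add(-72, 116)), 2) = Pow(Mul(Add(Mul(2, 3, 12), Mul(Add(18, 7), Pow(Add(-5, 3), -1))), 44), 2) = Pow(Mul(Add(72, Mul(25, Pow(-2, -1))), 44), 2) = Pow(Mul(Add(72, Mul(25, Rational(-1, 2))), 44), 2) = Pow(Mul(Add(72, Rational(-25, 2)), 44), 2) = Pow(Mul(Rational(119, 2), 44), 2) = Pow(2618, 2) = 6853924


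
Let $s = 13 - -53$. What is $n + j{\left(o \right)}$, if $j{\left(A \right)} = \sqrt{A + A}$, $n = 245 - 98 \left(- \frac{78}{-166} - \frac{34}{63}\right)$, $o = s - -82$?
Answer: $\frac{188125}{747} + 2 \sqrt{74} \approx 269.05$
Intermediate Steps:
$s = 66$ ($s = 13 + 53 = 66$)
$o = 148$ ($o = 66 - -82 = 66 + 82 = 148$)
$n = \frac{188125}{747}$ ($n = 245 - 98 \left(\left(-78\right) \left(- \frac{1}{166}\right) - \frac{34}{63}\right) = 245 - 98 \left(\frac{39}{83} - \frac{34}{63}\right) = 245 - - \frac{5110}{747} = 245 + \frac{5110}{747} = \frac{188125}{747} \approx 251.84$)
$j{\left(A \right)} = \sqrt{2} \sqrt{A}$ ($j{\left(A \right)} = \sqrt{2 A} = \sqrt{2} \sqrt{A}$)
$n + j{\left(o \right)} = \frac{188125}{747} + \sqrt{2} \sqrt{148} = \frac{188125}{747} + \sqrt{2} \cdot 2 \sqrt{37} = \frac{188125}{747} + 2 \sqrt{74}$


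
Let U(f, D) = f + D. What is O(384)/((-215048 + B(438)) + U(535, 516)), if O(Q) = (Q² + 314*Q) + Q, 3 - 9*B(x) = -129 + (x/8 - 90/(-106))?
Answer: -170712576/136096693 ≈ -1.2543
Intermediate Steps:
U(f, D) = D + f
B(x) = 2317/159 - x/72 (B(x) = ⅓ - (-129 + (x/8 - 90/(-106)))/9 = ⅓ - (-129 + (x*(⅛) - 90*(-1/106)))/9 = ⅓ - (-129 + (x/8 + 45/53))/9 = ⅓ - (-129 + (45/53 + x/8))/9 = ⅓ - (-6792/53 + x/8)/9 = ⅓ + (2264/159 - x/72) = 2317/159 - x/72)
O(Q) = Q² + 315*Q
O(384)/((-215048 + B(438)) + U(535, 516)) = (384*(315 + 384))/((-215048 + (2317/159 - 1/72*438)) + (516 + 535)) = (384*699)/((-215048 + (2317/159 - 73/12)) + 1051) = 268416/((-215048 + 5399/636) + 1051) = 268416/(-136765129/636 + 1051) = 268416/(-136096693/636) = 268416*(-636/136096693) = -170712576/136096693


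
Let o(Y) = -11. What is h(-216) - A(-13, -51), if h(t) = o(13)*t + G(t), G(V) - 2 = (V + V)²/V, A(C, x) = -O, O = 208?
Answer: 1722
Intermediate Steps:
A(C, x) = -208 (A(C, x) = -1*208 = -208)
G(V) = 2 + 4*V (G(V) = 2 + (V + V)²/V = 2 + (2*V)²/V = 2 + (4*V²)/V = 2 + 4*V)
h(t) = 2 - 7*t (h(t) = -11*t + (2 + 4*t) = 2 - 7*t)
h(-216) - A(-13, -51) = (2 - 7*(-216)) - 1*(-208) = (2 + 1512) + 208 = 1514 + 208 = 1722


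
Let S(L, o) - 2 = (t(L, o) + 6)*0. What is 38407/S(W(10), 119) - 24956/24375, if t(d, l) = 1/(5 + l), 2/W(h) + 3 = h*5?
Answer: 936120713/48750 ≈ 19202.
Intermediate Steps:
W(h) = 2/(-3 + 5*h) (W(h) = 2/(-3 + h*5) = 2/(-3 + 5*h))
S(L, o) = 2 (S(L, o) = 2 + (1/(5 + o) + 6)*0 = 2 + (6 + 1/(5 + o))*0 = 2 + 0 = 2)
38407/S(W(10), 119) - 24956/24375 = 38407/2 - 24956/24375 = 936120713/48750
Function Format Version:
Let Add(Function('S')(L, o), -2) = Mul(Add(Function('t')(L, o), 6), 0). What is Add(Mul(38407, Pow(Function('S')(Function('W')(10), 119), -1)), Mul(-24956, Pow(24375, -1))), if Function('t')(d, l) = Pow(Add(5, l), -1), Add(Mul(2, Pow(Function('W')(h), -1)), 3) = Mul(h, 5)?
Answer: Rational(936120713, 48750) ≈ 19202.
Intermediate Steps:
Function('W')(h) = Mul(2, Pow(Add(-3, Mul(5, h)), -1)) (Function('W')(h) = Mul(2, Pow(Add(-3, Mul(h, 5)), -1)) = Mul(2, Pow(Add(-3, Mul(5, h)), -1)))
Function('S')(L, o) = 2 (Function('S')(L, o) = Add(2, Mul(Add(Pow(Add(5, o), -1), 6), 0)) = Add(2, Mul(Add(6, Pow(Add(5, o), -1)), 0)) = Add(2, 0) = 2)
Add(Mul(38407, Pow(Function('S')(Function('W')(10), 119), -1)), Mul(-24956, Pow(24375, -1))) = Add(Mul(38407, Pow(2, -1)), Mul(-24956, Pow(24375, -1))) = Add(Mul(38407, Rational(1, 2)), Mul(-24956, Rational(1, 24375))) = Add(Rational(38407, 2), Rational(-24956, 24375)) = Rational(936120713, 48750)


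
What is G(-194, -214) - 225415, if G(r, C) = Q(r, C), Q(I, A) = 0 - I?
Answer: -225221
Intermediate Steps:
Q(I, A) = -I
G(r, C) = -r
G(-194, -214) - 225415 = -1*(-194) - 225415 = 194 - 225415 = -225221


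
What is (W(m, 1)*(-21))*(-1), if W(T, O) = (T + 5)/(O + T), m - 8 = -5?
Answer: 42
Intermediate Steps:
m = 3 (m = 8 - 5 = 3)
W(T, O) = (5 + T)/(O + T)
(W(m, 1)*(-21))*(-1) = (((5 + 3)/(1 + 3))*(-21))*(-1) = ((8/4)*(-21))*(-1) = (((1/4)*8)*(-21))*(-1) = (2*(-21))*(-1) = -42*(-1) = 42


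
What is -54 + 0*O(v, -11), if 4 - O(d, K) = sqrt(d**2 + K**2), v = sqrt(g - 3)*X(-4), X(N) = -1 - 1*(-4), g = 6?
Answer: -54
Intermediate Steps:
X(N) = 3 (X(N) = -1 + 4 = 3)
v = 3*sqrt(3) (v = sqrt(6 - 3)*3 = sqrt(3)*3 = 3*sqrt(3) ≈ 5.1962)
O(d, K) = 4 - sqrt(K**2 + d**2) (O(d, K) = 4 - sqrt(d**2 + K**2) = 4 - sqrt(K**2 + d**2))
-54 + 0*O(v, -11) = -54 + 0*(4 - sqrt((-11)**2 + (3*sqrt(3))**2)) = -54 + 0*(4 - sqrt(121 + 27)) = -54 + 0*(4 - sqrt(148)) = -54 + 0*(4 - 2*sqrt(37)) = -54 + 0 = -54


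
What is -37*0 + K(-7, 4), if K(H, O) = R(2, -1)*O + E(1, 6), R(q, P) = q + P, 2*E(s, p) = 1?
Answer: 9/2 ≈ 4.5000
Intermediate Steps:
E(s, p) = ½ (E(s, p) = (½)*1 = ½)
R(q, P) = P + q
K(H, O) = ½ + O (K(H, O) = (-1 + 2)*O + ½ = 1*O + ½ = O + ½ = ½ + O)
-37*0 + K(-7, 4) = -37*0 + (½ + 4) = 0 + 9/2 = 9/2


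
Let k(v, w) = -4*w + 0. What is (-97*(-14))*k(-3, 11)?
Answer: -59752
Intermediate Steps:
k(v, w) = -4*w
(-97*(-14))*k(-3, 11) = (-97*(-14))*(-4*11) = 1358*(-44) = -59752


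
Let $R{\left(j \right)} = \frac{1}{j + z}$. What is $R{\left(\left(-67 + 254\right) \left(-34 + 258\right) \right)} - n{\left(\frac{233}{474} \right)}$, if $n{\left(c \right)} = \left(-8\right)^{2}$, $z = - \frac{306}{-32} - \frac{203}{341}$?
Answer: $- \frac{14629745136}{228589853} \approx -64.0$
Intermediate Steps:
$z = \frac{48925}{5456}$ ($z = \left(-306\right) \left(- \frac{1}{32}\right) - \frac{203}{341} = \frac{153}{16} - \frac{203}{341} = \frac{48925}{5456} \approx 8.9672$)
$n{\left(c \right)} = 64$
$R{\left(j \right)} = \frac{1}{\frac{48925}{5456} + j}$ ($R{\left(j \right)} = \frac{1}{j + \frac{48925}{5456}} = \frac{1}{\frac{48925}{5456} + j}$)
$R{\left(\left(-67 + 254\right) \left(-34 + 258\right) \right)} - n{\left(\frac{233}{474} \right)} = \frac{5456}{48925 + 5456 \left(-67 + 254\right) \left(-34 + 258\right)} - 64 = \frac{5456}{48925 + 5456 \cdot 187 \cdot 224} - 64 = \frac{5456}{48925 + 5456 \cdot 41888} - 64 = \frac{5456}{48925 + 228540928} - 64 = \frac{5456}{228589853} - 64 = - \frac{14629745136}{228589853}$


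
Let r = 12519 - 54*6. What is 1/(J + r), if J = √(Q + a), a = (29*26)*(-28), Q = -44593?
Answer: 2439/29756746 - I*√65705/148783730 ≈ 8.1965e-5 - 1.7228e-6*I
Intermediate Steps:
a = -21112 (a = 754*(-28) = -21112)
r = 12195 (r = 12519 - 1*324 = 12519 - 324 = 12195)
J = I*√65705 (J = √(-44593 - 21112) = √(-65705) = I*√65705 ≈ 256.33*I)
1/(J + r) = 1/(I*√65705 + 12195) = 1/(12195 + I*√65705)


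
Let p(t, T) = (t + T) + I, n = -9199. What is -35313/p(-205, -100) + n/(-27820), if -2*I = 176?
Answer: 328674289/3644420 ≈ 90.186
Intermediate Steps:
I = -88 (I = -1/2*176 = -88)
p(t, T) = -88 + T + t (p(t, T) = (t + T) - 88 = (T + t) - 88 = -88 + T + t)
-35313/p(-205, -100) + n/(-27820) = -35313/(-88 - 100 - 205) - 9199/(-27820) = -35313/(-393) - 9199*(-1/27820) = -35313*(-1/393) + 9199/27820 = 11771/131 + 9199/27820 = 328674289/3644420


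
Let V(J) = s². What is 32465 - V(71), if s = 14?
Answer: 32269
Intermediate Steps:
V(J) = 196 (V(J) = 14² = 196)
32465 - V(71) = 32465 - 1*196 = 32465 - 196 = 32269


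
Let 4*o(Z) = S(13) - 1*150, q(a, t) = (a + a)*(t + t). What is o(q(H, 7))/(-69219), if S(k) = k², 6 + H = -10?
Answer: -19/276876 ≈ -6.8623e-5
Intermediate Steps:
H = -16 (H = -6 - 10 = -16)
q(a, t) = 4*a*t (q(a, t) = (2*a)*(2*t) = 4*a*t)
o(Z) = 19/4 (o(Z) = (13² - 1*150)/4 = (169 - 150)/4 = (¼)*19 = 19/4)
o(q(H, 7))/(-69219) = (19/4)/(-69219) = (19/4)*(-1/69219) = -19/276876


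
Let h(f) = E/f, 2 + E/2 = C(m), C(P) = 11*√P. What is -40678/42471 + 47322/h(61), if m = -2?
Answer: -1857705745/158301 - 5292177*I*√2/82 ≈ -11735.0 - 91272.0*I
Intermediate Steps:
E = -4 + 22*I*√2 (E = -4 + 2*(11*√(-2)) = -4 + 2*(11*(I*√2)) = -4 + 2*(11*I*√2) = -4 + 22*I*√2 ≈ -4.0 + 31.113*I)
h(f) = (-4 + 22*I*√2)/f
-40678/42471 + 47322/h(61) = -40678/42471 + 47322/((2*(-2 + 11*I*√2)/61)) = -40678*1/42471 + 47322/((2*(1/61)*(-2 + 11*I*√2))) = -3698/3861 + 47322/(-4/61 + 22*I*√2/61)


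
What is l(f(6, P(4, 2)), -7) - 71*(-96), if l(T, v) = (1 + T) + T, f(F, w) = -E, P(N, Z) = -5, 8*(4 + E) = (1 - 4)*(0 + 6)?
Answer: 13659/2 ≈ 6829.5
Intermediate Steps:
E = -25/4 (E = -4 + ((1 - 4)*(0 + 6))/8 = -4 + (-3*6)/8 = -4 + (⅛)*(-18) = -4 - 9/4 = -25/4 ≈ -6.2500)
f(F, w) = 25/4 (f(F, w) = -1*(-25/4) = 25/4)
l(T, v) = 1 + 2*T
l(f(6, P(4, 2)), -7) - 71*(-96) = (1 + 2*(25/4)) - 71*(-96) = (1 + 25/2) + 6816 = 27/2 + 6816 = 13659/2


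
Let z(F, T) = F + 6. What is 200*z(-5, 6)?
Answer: 200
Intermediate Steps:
z(F, T) = 6 + F
200*z(-5, 6) = 200*(6 - 5) = 200*1 = 200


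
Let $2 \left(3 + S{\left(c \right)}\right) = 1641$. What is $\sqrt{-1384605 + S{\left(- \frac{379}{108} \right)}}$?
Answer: $\frac{5 i \sqrt{221406}}{2} \approx 1176.3 i$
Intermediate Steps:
$S{\left(c \right)} = \frac{1635}{2}$ ($S{\left(c \right)} = -3 + \frac{1}{2} \cdot 1641 = -3 + \frac{1641}{2} = \frac{1635}{2}$)
$\sqrt{-1384605 + S{\left(- \frac{379}{108} \right)}} = \sqrt{-1384605 + \frac{1635}{2}} = \sqrt{- \frac{2767575}{2}} = \frac{5 i \sqrt{221406}}{2}$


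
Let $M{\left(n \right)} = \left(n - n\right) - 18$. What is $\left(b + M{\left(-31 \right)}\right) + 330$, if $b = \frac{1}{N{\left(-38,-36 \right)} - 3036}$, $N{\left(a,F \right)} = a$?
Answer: $\frac{959087}{3074} \approx 312.0$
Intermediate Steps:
$M{\left(n \right)} = -18$ ($M{\left(n \right)} = 0 - 18 = -18$)
$b = - \frac{1}{3074}$ ($b = \frac{1}{-38 - 3036} = \frac{1}{-3074} = - \frac{1}{3074} \approx -0.00032531$)
$\left(b + M{\left(-31 \right)}\right) + 330 = \left(- \frac{1}{3074} - 18\right) + 330 = - \frac{55333}{3074} + 330 = \frac{959087}{3074}$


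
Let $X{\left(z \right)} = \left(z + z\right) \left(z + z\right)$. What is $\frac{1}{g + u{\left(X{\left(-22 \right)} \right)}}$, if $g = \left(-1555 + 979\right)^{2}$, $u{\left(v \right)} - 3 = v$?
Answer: $\frac{1}{333715} \approx 2.9966 \cdot 10^{-6}$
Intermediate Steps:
$X{\left(z \right)} = 4 z^{2}$ ($X{\left(z \right)} = 2 z 2 z = 4 z^{2}$)
$u{\left(v \right)} = 3 + v$
$g = 331776$ ($g = \left(-576\right)^{2} = 331776$)
$\frac{1}{g + u{\left(X{\left(-22 \right)} \right)}} = \frac{1}{331776 + \left(3 + 4 \left(-22\right)^{2}\right)} = \frac{1}{331776 + \left(3 + 4 \cdot 484\right)} = \frac{1}{331776 + \left(3 + 1936\right)} = \frac{1}{331776 + 1939} = \frac{1}{333715}$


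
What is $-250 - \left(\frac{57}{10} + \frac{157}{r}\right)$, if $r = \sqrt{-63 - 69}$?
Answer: $- \frac{2557}{10} + \frac{157 i \sqrt{33}}{66} \approx -255.7 + 13.665 i$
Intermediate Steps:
$r = 2 i \sqrt{33}$ ($r = \sqrt{-132} = 2 i \sqrt{33} \approx 11.489 i$)
$-250 - \left(\frac{57}{10} + \frac{157}{r}\right) = -250 - \left(\frac{57}{10} + 157 \left(- \frac{i \sqrt{33}}{66}\right)\right) = -250 - \left(\frac{57}{10} - \frac{157 i \sqrt{33}}{66}\right) = - \frac{2557}{10} + \frac{157 i \sqrt{33}}{66}$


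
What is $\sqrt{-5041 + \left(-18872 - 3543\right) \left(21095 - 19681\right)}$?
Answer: $i \sqrt{31699851} \approx 5630.3 i$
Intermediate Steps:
$\sqrt{-5041 + \left(-18872 - 3543\right) \left(21095 - 19681\right)} = \sqrt{-5041 - 31694810} = \sqrt{-31699851} = i \sqrt{31699851}$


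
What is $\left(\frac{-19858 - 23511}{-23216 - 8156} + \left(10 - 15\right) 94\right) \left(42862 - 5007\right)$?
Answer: $- \frac{17952393055}{1012} \approx -1.774 \cdot 10^{7}$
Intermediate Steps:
$\left(\frac{-19858 - 23511}{-23216 - 8156} + \left(10 - 15\right) 94\right) \left(42862 - 5007\right) = \left(- \frac{43369}{-31372} - 470\right) 37855 = \left(\left(-43369\right) \left(- \frac{1}{31372}\right) - 470\right) 37855 = \left(\frac{1399}{1012} - 470\right) 37855 = \left(- \frac{474241}{1012}\right) 37855 = - \frac{17952393055}{1012}$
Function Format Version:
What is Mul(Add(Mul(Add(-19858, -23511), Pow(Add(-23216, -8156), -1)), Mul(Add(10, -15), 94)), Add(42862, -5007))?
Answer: Rational(-17952393055, 1012) ≈ -1.7740e+7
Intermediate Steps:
Mul(Add(Mul(Add(-19858, -23511), Pow(Add(-23216, -8156), -1)), Mul(Add(10, -15), 94)), Add(42862, -5007)) = Mul(Add(Mul(-43369, Pow(-31372, -1)), Mul(-5, 94)), 37855) = Mul(Add(Mul(-43369, Rational(-1, 31372)), -470), 37855) = Mul(Add(Rational(1399, 1012), -470), 37855) = Mul(Rational(-474241, 1012), 37855) = Rational(-17952393055, 1012)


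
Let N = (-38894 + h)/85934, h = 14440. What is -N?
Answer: 12227/42967 ≈ 0.28457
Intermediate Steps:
N = -12227/42967 (N = (-38894 + 14440)/85934 = -24454*1/85934 = -12227/42967 ≈ -0.28457)
-N = -1*(-12227/42967) = 12227/42967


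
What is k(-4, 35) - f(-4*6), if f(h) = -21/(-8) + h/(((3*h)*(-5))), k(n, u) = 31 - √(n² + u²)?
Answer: 3413/120 - √1241 ≈ -6.7862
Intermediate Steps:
f(h) = 307/120 (f(h) = -21*(-⅛) + h/((-15*h)) = 21/8 + h*(-1/(15*h)) = 21/8 - 1/15 = 307/120)
k(-4, 35) - f(-4*6) = (31 - √((-4)² + 35²)) - 1*307/120 = (31 - √(16 + 1225)) - 307/120 = (31 - √1241) - 307/120 = 3413/120 - √1241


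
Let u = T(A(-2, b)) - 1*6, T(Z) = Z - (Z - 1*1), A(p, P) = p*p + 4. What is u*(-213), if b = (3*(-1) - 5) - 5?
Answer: 1065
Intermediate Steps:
b = -13 (b = (-3 - 5) - 5 = -8 - 5 = -13)
A(p, P) = 4 + p² (A(p, P) = p² + 4 = 4 + p²)
T(Z) = 1 (T(Z) = Z - (Z - 1) = Z - (-1 + Z) = Z + (1 - Z) = 1)
u = -5 (u = 1 - 1*6 = 1 - 6 = -5)
u*(-213) = -5*(-213) = 1065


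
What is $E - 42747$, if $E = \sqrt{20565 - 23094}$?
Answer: $-42747 + 3 i \sqrt{281} \approx -42747.0 + 50.289 i$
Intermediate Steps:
$E = 3 i \sqrt{281}$ ($E = \sqrt{-2529} = 3 i \sqrt{281} \approx 50.289 i$)
$E - 42747 = 3 i \sqrt{281} - 42747 = -42747 + 3 i \sqrt{281}$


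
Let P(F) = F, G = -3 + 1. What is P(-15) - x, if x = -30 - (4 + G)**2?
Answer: 19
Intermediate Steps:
G = -2
x = -34 (x = -30 - (4 - 2)**2 = -30 - 1*2**2 = -30 - 1*4 = -30 - 4 = -34)
P(-15) - x = -15 - 1*(-34) = -15 + 34 = 19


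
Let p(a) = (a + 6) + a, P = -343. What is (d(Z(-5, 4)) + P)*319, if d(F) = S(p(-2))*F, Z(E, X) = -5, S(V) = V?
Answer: -112607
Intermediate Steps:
p(a) = 6 + 2*a (p(a) = (6 + a) + a = 6 + 2*a)
d(F) = 2*F (d(F) = (6 + 2*(-2))*F = (6 - 4)*F = 2*F)
(d(Z(-5, 4)) + P)*319 = (2*(-5) - 343)*319 = (-10 - 343)*319 = -353*319 = -112607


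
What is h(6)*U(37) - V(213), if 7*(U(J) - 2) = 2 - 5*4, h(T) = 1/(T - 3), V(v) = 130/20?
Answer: -281/42 ≈ -6.6905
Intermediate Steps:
V(v) = 13/2 (V(v) = 130*(1/20) = 13/2)
h(T) = 1/(-3 + T)
U(J) = -4/7 (U(J) = 2 + (2 - 5*4)/7 = 2 + (2 - 20)/7 = 2 + (1/7)*(-18) = 2 - 18/7 = -4/7)
h(6)*U(37) - V(213) = -4/7/(-3 + 6) - 1*13/2 = -4/7/3 - 13/2 = (1/3)*(-4/7) - 13/2 = -4/21 - 13/2 = -281/42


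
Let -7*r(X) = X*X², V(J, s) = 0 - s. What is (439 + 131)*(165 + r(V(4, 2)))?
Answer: 662910/7 ≈ 94701.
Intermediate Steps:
V(J, s) = -s
r(X) = -X³/7 (r(X) = -X*X²/7 = -X³/7)
(439 + 131)*(165 + r(V(4, 2))) = (439 + 131)*(165 - (-1*2)³/7) = 570*(165 - ⅐*(-2)³) = 570*(165 - ⅐*(-8)) = 570*(165 + 8/7) = 570*(1163/7) = 662910/7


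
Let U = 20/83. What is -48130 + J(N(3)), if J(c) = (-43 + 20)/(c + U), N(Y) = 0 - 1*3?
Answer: -11019861/229 ≈ -48122.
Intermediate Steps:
N(Y) = -3 (N(Y) = 0 - 3 = -3)
U = 20/83 (U = 20*(1/83) = 20/83 ≈ 0.24096)
J(c) = -23/(20/83 + c) (J(c) = (-43 + 20)/(c + 20/83) = -23/(20/83 + c))
-48130 + J(N(3)) = -48130 - 1909/(20 + 83*(-3)) = -48130 - 1909/(20 - 249) = -48130 - 1909/(-229) = -48130 - 1909*(-1/229) = -48130 + 1909/229 = -11019861/229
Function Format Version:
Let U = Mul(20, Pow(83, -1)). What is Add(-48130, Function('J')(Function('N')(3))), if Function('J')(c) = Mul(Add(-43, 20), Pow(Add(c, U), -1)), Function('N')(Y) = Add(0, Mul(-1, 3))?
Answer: Rational(-11019861, 229) ≈ -48122.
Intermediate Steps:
Function('N')(Y) = -3 (Function('N')(Y) = Add(0, -3) = -3)
U = Rational(20, 83) (U = Mul(20, Rational(1, 83)) = Rational(20, 83) ≈ 0.24096)
Function('J')(c) = Mul(-23, Pow(Add(Rational(20, 83), c), -1)) (Function('J')(c) = Mul(Add(-43, 20), Pow(Add(c, Rational(20, 83)), -1)) = Mul(-23, Pow(Add(Rational(20, 83), c), -1)))
Add(-48130, Function('J')(Function('N')(3))) = Add(-48130, Mul(-1909, Pow(Add(20, Mul(83, -3)), -1))) = Add(-48130, Mul(-1909, Pow(Add(20, -249), -1))) = Add(-48130, Mul(-1909, Pow(-229, -1))) = Add(-48130, Mul(-1909, Rational(-1, 229))) = Add(-48130, Rational(1909, 229)) = Rational(-11019861, 229)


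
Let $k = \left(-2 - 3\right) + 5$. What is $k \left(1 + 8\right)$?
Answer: $0$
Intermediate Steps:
$k = 0$ ($k = -5 + 5 = 0$)
$k \left(1 + 8\right) = 0 \left(1 + 8\right) = 0 \cdot 9 = 0$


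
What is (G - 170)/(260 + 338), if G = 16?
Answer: -77/299 ≈ -0.25752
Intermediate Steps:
(G - 170)/(260 + 338) = (16 - 170)/(260 + 338) = -154/598 = -154*1/598 = -77/299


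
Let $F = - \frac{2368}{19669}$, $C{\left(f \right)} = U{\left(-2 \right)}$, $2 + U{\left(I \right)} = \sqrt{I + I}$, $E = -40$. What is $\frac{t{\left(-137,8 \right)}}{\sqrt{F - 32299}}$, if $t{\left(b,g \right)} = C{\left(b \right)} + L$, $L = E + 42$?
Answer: $\frac{2 \sqrt{12495546526931}}{635291399} \approx 0.011128$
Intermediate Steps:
$U{\left(I \right)} = -2 + \sqrt{2} \sqrt{I}$ ($U{\left(I \right)} = -2 + \sqrt{I + I} = -2 + \sqrt{2 I} = -2 + \sqrt{2} \sqrt{I}$)
$C{\left(f \right)} = -2 + 2 i$ ($C{\left(f \right)} = -2 + \sqrt{2} \sqrt{-2} = -2 + \sqrt{2} i \sqrt{2} = -2 + 2 i$)
$L = 2$ ($L = -40 + 42 = 2$)
$F = - \frac{2368}{19669}$ ($F = \left(-2368\right) \frac{1}{19669} = - \frac{2368}{19669} \approx -0.12039$)
$t{\left(b,g \right)} = 2 i$ ($t{\left(b,g \right)} = \left(-2 + 2 i\right) + 2 = 2 i$)
$\frac{t{\left(-137,8 \right)}}{\sqrt{F - 32299}} = \frac{2 i}{\sqrt{- \frac{2368}{19669} - 32299}} = \frac{2 i}{\sqrt{- \frac{635291399}{19669}}} = \frac{2 i}{\frac{1}{19669} i \sqrt{12495546526931}} = 2 i \left(- \frac{i \sqrt{12495546526931}}{635291399}\right) = \frac{2 \sqrt{12495546526931}}{635291399}$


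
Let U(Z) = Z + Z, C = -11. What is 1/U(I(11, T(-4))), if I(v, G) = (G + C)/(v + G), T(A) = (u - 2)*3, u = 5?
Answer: -5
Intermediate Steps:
T(A) = 9 (T(A) = (5 - 2)*3 = 3*3 = 9)
I(v, G) = (-11 + G)/(G + v) (I(v, G) = (G - 11)/(v + G) = (-11 + G)/(G + v))
U(Z) = 2*Z
1/U(I(11, T(-4))) = 1/(2*((-11 + 9)/(9 + 11))) = 1/(2*(-2/20)) = 1/(2*((1/20)*(-2))) = 1/(2*(-⅒)) = 1/(-⅕) = -5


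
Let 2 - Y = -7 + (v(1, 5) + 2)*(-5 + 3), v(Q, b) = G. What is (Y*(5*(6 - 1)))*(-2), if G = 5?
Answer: -1150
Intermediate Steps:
v(Q, b) = 5
Y = 23 (Y = 2 - (-7 + (5 + 2)*(-5 + 3)) = 2 - (-7 + 7*(-2)) = 2 - (-7 - 14) = 2 - 1*(-21) = 2 + 21 = 23)
(Y*(5*(6 - 1)))*(-2) = (23*(5*(6 - 1)))*(-2) = (23*(5*5))*(-2) = (23*25)*(-2) = 575*(-2) = -1150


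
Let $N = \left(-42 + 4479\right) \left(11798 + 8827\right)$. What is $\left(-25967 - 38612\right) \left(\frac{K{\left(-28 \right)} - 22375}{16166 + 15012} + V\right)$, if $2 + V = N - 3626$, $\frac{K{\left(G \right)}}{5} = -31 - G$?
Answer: $- \frac{92124625952666502}{15589} \approx -5.9096 \cdot 10^{12}$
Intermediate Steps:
$K{\left(G \right)} = -155 - 5 G$ ($K{\left(G \right)} = 5 \left(-31 - G\right) = -155 - 5 G$)
$N = 91513125$ ($N = 4437 \cdot 20625 = 91513125$)
$V = 91509497$ ($V = -2 + \left(91513125 - 3626\right) = -2 + 91509499 = 91509497$)
$\left(-25967 - 38612\right) \left(\frac{K{\left(-28 \right)} - 22375}{16166 + 15012} + V\right) = \left(-25967 - 38612\right) \left(\frac{\left(-155 - -140\right) - 22375}{16166 + 15012} + 91509497\right) = - 64579 \left(\frac{\left(-155 + 140\right) - 22375}{31178} + 91509497\right) = - 64579 \left(\left(-15 - 22375\right) \frac{1}{31178} + 91509497\right) = - 64579 \left(\left(-22390\right) \frac{1}{31178} + 91509497\right) = - 64579 \left(- \frac{11195}{15589} + 91509497\right) = \left(-64579\right) \frac{1426541537538}{15589} = - \frac{92124625952666502}{15589}$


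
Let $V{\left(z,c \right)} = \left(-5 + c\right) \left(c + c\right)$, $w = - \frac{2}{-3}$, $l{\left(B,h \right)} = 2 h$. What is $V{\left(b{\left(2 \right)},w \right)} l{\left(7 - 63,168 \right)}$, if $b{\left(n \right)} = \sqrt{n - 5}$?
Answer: $- \frac{5824}{3} \approx -1941.3$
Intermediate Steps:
$b{\left(n \right)} = \sqrt{-5 + n}$
$w = \frac{2}{3}$ ($w = \left(-2\right) \left(- \frac{1}{3}\right) = \frac{2}{3} \approx 0.66667$)
$V{\left(z,c \right)} = 2 c \left(-5 + c\right)$ ($V{\left(z,c \right)} = \left(-5 + c\right) 2 c = 2 c \left(-5 + c\right)$)
$V{\left(b{\left(2 \right)},w \right)} l{\left(7 - 63,168 \right)} = 2 \cdot \frac{2}{3} \left(-5 + \frac{2}{3}\right) 2 \cdot 168 = 2 \cdot \frac{2}{3} \left(- \frac{13}{3}\right) 336 = \left(- \frac{52}{9}\right) 336 = - \frac{5824}{3}$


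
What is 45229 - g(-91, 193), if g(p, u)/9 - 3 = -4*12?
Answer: 45634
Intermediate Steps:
g(p, u) = -405 (g(p, u) = 27 + 9*(-4*12) = 27 + 9*(-48) = 27 - 432 = -405)
45229 - g(-91, 193) = 45229 - 1*(-405) = 45229 + 405 = 45634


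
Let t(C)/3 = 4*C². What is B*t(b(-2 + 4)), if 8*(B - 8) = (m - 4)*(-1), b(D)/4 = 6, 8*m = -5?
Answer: 59292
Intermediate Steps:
m = -5/8 (m = (⅛)*(-5) = -5/8 ≈ -0.62500)
b(D) = 24 (b(D) = 4*6 = 24)
t(C) = 12*C² (t(C) = 3*(4*C²) = 12*C²)
B = 549/64 (B = 8 + ((-5/8 - 4)*(-1))/8 = 8 + (-37/8*(-1))/8 = 8 + (⅛)*(37/8) = 8 + 37/64 = 549/64 ≈ 8.5781)
B*t(b(-2 + 4)) = 549*(12*24²)/64 = 549*(12*576)/64 = (549/64)*6912 = 59292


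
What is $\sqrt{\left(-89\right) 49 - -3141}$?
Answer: $2 i \sqrt{305} \approx 34.928 i$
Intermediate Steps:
$\sqrt{\left(-89\right) 49 - -3141} = \sqrt{-4361 + 3141} = \sqrt{-1220} = 2 i \sqrt{305}$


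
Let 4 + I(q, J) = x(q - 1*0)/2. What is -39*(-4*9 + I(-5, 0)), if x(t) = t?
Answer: 3315/2 ≈ 1657.5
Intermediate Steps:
I(q, J) = -4 + q/2 (I(q, J) = -4 + (q - 1*0)/2 = -4 + (q + 0)*(1/2) = -4 + q*(1/2) = -4 + q/2)
-39*(-4*9 + I(-5, 0)) = -39*(-4*9 + (-4 + (1/2)*(-5))) = -39*(-36 + (-4 - 5/2)) = -39*(-36 - 13/2) = -39*(-85/2) = 3315/2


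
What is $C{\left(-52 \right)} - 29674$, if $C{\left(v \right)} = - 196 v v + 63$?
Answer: $-559595$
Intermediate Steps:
$C{\left(v \right)} = 63 - 196 v^{2}$ ($C{\left(v \right)} = - 196 v^{2} + 63 = 63 - 196 v^{2}$)
$C{\left(-52 \right)} - 29674 = \left(63 - 196 \left(-52\right)^{2}\right) - 29674 = \left(63 - 529984\right) - 29674 = -529921 - 29674 = -559595$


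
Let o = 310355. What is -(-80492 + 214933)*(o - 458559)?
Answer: 19924693964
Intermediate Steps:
-(-80492 + 214933)*(o - 458559) = -(-80492 + 214933)*(310355 - 458559) = -134441*(-148204) = -1*(-19924693964) = 19924693964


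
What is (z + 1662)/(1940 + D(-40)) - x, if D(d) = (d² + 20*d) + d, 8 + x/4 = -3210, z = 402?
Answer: 2896372/225 ≈ 12873.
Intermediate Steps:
x = -12872 (x = -32 + 4*(-3210) = -32 - 12840 = -12872)
D(d) = d² + 21*d
(z + 1662)/(1940 + D(-40)) - x = (402 + 1662)/(1940 - 40*(21 - 40)) - 1*(-12872) = 2064/(1940 - 40*(-19)) + 12872 = 2064/(1940 + 760) + 12872 = 2064/2700 + 12872 = 2064*(1/2700) + 12872 = 172/225 + 12872 = 2896372/225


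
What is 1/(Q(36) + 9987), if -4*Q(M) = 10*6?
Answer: 1/9972 ≈ 0.00010028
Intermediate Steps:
Q(M) = -15 (Q(M) = -5*6/2 = -1/4*60 = -15)
1/(Q(36) + 9987) = 1/(-15 + 9987) = 1/9972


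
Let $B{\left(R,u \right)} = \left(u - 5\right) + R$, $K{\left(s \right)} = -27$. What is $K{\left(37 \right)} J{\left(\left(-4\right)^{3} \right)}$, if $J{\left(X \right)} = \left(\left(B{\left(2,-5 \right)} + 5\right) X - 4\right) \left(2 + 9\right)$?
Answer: $-55836$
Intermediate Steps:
$B{\left(R,u \right)} = -5 + R + u$ ($B{\left(R,u \right)} = \left(-5 + u\right) + R = -5 + R + u$)
$J{\left(X \right)} = -44 - 33 X$ ($J{\left(X \right)} = \left(\left(\left(-5 + 2 - 5\right) + 5\right) X - 4\right) \left(2 + 9\right) = \left(\left(-8 + 5\right) X - 4\right) 11 = \left(- 3 X - 4\right) 11 = \left(-4 - 3 X\right) 11 = -44 - 33 X$)
$K{\left(37 \right)} J{\left(\left(-4\right)^{3} \right)} = - 27 \left(-44 - 33 \left(-4\right)^{3}\right) = - 27 \left(-44 - -2112\right) = - 27 \left(-44 + 2112\right) = \left(-27\right) 2068 = -55836$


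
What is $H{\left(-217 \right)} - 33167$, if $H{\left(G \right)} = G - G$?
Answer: $-33167$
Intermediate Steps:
$H{\left(G \right)} = 0$
$H{\left(-217 \right)} - 33167 = 0 - 33167 = -33167$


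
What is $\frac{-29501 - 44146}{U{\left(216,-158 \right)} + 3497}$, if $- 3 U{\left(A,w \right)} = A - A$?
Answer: $- \frac{73647}{3497} \approx -21.06$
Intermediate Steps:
$U{\left(A,w \right)} = 0$ ($U{\left(A,w \right)} = - \frac{A - A}{3} = \left(- \frac{1}{3}\right) 0 = 0$)
$\frac{-29501 - 44146}{U{\left(216,-158 \right)} + 3497} = \frac{-29501 - 44146}{0 + 3497} = - \frac{73647}{3497}$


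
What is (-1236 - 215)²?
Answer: 2105401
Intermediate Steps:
(-1236 - 215)² = (-1451)² = 2105401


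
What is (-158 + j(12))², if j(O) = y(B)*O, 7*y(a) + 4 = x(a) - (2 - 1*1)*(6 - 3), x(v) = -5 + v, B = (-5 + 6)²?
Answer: 1532644/49 ≈ 31278.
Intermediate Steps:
B = 1 (B = 1² = 1)
y(a) = -12/7 + a/7 (y(a) = -4/7 + ((-5 + a) - (2 - 1*1)*(6 - 3))/7 = -4/7 + ((-5 + a) - (2 - 1)*3)/7 = -4/7 + ((-5 + a) - 3)/7 = -4/7 + (-8 + a)/7 = -4/7 + (-8/7 + a/7) = -12/7 + a/7)
j(O) = -11*O/7 (j(O) = (-12/7 + (⅐)*1)*O = (-12/7 + ⅐)*O = -11*O/7)
(-158 + j(12))² = (-158 - 11/7*12)² = (-158 - 132/7)² = (-1238/7)² = 1532644/49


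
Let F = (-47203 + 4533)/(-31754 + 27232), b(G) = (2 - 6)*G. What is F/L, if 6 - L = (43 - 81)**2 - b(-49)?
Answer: -1255/165186 ≈ -0.0075975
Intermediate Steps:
b(G) = -4*G
F = 1255/133 (F = -42670/(-4522) = -42670*(-1/4522) = 1255/133 ≈ 9.4361)
L = -1242 (L = 6 - ((43 - 81)**2 - (-4)*(-49)) = 6 - ((-38)**2 - 1*196) = 6 - (1444 - 196) = 6 - 1*1248 = 6 - 1248 = -1242)
F/L = (1255/133)/(-1242) = (1255/133)*(-1/1242) = -1255/165186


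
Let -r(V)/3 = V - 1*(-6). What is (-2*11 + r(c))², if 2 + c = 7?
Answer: 3025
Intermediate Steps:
c = 5 (c = -2 + 7 = 5)
r(V) = -18 - 3*V (r(V) = -3*(V - 1*(-6)) = -3*(V + 6) = -3*(6 + V) = -18 - 3*V)
(-2*11 + r(c))² = (-2*11 + (-18 - 3*5))² = (-22 + (-18 - 15))² = (-22 - 33)² = (-55)² = 3025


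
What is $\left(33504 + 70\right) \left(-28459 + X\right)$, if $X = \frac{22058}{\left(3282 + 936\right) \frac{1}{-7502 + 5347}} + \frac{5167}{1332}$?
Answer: $- \frac{16876846357393}{12654} \approx -1.3337 \cdot 10^{9}$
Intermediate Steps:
$X = - \frac{285111767}{25308}$ ($X = \frac{22058}{4218 \frac{1}{-2155}} + 5167 \cdot \frac{1}{1332} = \frac{22058}{4218 \left(- \frac{1}{2155}\right)} + \frac{5167}{1332} = \frac{22058}{- \frac{4218}{2155}} + \frac{5167}{1332} = 22058 \left(- \frac{2155}{4218}\right) + \frac{5167}{1332} = - \frac{23767495}{2109} + \frac{5167}{1332} = - \frac{285111767}{25308} \approx -11266.0$)
$\left(33504 + 70\right) \left(-28459 + X\right) = \left(33504 + 70\right) \left(-28459 - \frac{285111767}{25308}\right) = 33574 \left(- \frac{1005352139}{25308}\right) = - \frac{16876846357393}{12654}$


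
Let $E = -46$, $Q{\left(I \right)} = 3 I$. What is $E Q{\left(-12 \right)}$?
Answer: $1656$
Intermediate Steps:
$E Q{\left(-12 \right)} = - 46 \cdot 3 \left(-12\right) = \left(-46\right) \left(-36\right) = 1656$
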